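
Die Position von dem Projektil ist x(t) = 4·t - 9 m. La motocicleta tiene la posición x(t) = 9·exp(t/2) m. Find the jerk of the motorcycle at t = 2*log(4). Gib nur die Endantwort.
The jerk at t = 2*log(4) is j = 9/2.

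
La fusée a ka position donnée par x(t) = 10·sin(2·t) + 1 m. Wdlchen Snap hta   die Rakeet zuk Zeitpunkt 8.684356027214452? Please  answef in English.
Starting from position x(t) = 10·sin(2·t) + 1, we take 4 derivatives. Differentiating position, we get velocity: v(t) = 20·cos(2·t). The derivative of velocity gives acceleration: a(t) = -40·sin(2·t). Taking d/dt of a(t), we find j(t) = -80·cos(2·t). The derivative of jerk gives snap: s(t) = 160·sin(2·t). From the given snap equation s(t) = 160·sin(2·t), we substitute t = 8.684356027214452 to get s = -159.353120758570.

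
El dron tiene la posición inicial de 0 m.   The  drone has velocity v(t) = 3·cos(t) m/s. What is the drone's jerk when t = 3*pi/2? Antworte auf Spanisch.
Partiendo de la velocidad v(t) = 3·cos(t), tomamos 2 derivadas. La derivada de la velocidad da la aceleración: a(t) = -3·sin(t). Derivando la aceleración, obtenemos la sacudida: j(t) = -3·cos(t). Usando j(t) = -3·cos(t) y sustituyendo t = 3*pi/2, encontramos j = 0.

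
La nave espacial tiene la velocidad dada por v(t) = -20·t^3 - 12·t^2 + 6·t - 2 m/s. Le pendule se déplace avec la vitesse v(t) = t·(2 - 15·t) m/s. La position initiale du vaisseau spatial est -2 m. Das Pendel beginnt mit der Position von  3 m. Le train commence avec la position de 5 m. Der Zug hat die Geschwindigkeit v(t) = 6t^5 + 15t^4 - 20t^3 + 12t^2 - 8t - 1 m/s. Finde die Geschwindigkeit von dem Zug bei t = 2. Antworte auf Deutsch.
Mit v(t) = 6·t^5 + 15·t^4 - 20·t^3 + 12·t^2 - 8·t - 1 und Einsetzen von t = 2, finden wir v = 303.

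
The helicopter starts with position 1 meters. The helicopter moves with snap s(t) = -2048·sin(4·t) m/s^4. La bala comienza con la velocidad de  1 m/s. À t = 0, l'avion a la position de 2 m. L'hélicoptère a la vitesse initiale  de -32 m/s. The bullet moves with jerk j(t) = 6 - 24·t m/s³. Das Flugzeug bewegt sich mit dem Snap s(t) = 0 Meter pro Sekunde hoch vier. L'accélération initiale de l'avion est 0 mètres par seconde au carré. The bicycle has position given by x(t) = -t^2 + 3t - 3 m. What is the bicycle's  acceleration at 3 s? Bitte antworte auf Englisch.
We must differentiate our position equation x(t) = -t^2 + 3·t - 3 2 times. Taking d/dt of x(t), we find v(t) = 3 - 2·t. Taking d/dt of v(t), we find a(t) = -2. From the given acceleration equation a(t) = -2, we substitute t = 3 to get a = -2.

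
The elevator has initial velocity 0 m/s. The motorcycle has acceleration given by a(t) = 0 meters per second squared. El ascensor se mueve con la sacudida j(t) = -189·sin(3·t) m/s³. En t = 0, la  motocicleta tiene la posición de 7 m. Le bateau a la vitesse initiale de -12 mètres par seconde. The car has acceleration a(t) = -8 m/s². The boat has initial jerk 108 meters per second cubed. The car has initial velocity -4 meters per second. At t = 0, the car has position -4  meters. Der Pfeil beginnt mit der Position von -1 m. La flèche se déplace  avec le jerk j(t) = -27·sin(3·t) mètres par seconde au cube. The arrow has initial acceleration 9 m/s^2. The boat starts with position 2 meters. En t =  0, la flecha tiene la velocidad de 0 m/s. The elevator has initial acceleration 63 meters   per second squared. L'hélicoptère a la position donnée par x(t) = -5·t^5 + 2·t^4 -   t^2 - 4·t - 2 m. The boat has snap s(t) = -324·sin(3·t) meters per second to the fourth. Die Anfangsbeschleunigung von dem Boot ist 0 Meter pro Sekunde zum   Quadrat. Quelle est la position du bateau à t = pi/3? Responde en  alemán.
Wir müssen die Stammfunktion unserer Gleichung für den Snap s(t) = -324·sin(3·t) 4-mal finden. Die Stammfunktion von dem Snap ist der Ruck. Mit j(0) = 108 erhalten wir j(t) = 108·cos(3·t). Die Stammfunktion von dem Ruck ist die Beschleunigung. Mit a(0) = 0 erhalten wir a(t) = 36·sin(3·t). Die Stammfunktion von der Beschleunigung, mit v(0) = -12, ergibt die Geschwindigkeit: v(t) = -12·cos(3·t). Mit ∫v(t)dt und Anwendung von x(0) = 2, finden wir x(t) = 2 - 4·sin(3·t). Wir haben die Position x(t) = 2 - 4·sin(3·t). Durch Einsetzen von t = pi/3: x(pi/3) = 2.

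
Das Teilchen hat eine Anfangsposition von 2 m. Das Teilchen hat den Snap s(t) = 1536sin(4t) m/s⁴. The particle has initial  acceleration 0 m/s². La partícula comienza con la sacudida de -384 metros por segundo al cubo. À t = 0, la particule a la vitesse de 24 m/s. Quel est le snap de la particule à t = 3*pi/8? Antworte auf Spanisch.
Tenemos el snap s(t) = 1536·sin(4·t). Sustituyendo t = 3*pi/8: s(3*pi/8) = -1536.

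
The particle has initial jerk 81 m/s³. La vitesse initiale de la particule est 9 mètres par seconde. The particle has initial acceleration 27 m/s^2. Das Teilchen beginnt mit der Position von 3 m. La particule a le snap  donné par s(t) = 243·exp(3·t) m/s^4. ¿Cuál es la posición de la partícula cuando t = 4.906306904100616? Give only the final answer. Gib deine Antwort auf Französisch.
La position à t = 4.906306904100616 est x = 7404015.16558751.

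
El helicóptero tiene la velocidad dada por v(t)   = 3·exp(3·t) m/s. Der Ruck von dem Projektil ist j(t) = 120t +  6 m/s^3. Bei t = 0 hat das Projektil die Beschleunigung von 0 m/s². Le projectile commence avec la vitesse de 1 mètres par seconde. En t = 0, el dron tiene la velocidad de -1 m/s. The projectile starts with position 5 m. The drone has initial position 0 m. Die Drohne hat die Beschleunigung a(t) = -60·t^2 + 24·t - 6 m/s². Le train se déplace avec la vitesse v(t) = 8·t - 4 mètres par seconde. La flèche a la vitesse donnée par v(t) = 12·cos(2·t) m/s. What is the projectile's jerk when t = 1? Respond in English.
We have jerk j(t) = 120·t + 6. Substituting t = 1: j(1) = 126.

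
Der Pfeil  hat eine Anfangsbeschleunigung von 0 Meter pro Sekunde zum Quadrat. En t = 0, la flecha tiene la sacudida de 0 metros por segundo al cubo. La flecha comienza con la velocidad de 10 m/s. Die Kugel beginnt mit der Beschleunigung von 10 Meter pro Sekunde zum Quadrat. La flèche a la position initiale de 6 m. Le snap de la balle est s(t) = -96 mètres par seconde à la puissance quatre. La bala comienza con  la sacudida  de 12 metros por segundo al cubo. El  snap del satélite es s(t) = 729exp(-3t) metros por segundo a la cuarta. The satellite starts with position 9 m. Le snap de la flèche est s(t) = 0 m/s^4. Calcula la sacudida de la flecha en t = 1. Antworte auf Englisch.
Starting from snap s(t) = 0, we take 1 antiderivative. The antiderivative of snap is jerk. Using j(0) = 0, we get j(t) = 0. From the given jerk equation j(t) = 0, we substitute t = 1 to get j = 0.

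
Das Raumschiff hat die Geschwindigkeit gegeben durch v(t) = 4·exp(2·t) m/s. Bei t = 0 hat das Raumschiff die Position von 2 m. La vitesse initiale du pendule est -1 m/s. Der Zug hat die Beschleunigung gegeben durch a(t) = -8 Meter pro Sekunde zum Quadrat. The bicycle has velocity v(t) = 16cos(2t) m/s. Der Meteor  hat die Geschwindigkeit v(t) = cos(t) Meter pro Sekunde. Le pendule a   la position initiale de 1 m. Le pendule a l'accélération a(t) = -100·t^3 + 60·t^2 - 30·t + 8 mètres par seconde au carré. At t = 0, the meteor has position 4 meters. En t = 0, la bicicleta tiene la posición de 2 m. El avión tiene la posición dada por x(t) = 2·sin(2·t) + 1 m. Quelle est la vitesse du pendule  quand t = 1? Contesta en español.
Debemos encontrar la integral de nuestra ecuación de la aceleración a(t) = -100·t^3 + 60·t^2 - 30·t + 8 1 vez. Integrando la aceleración y usando la condición inicial v(0) = -1, obtenemos v(t) = -25·t^4 + 20·t^3 - 15·t^2 + 8·t - 1. De la ecuación de la velocidad v(t) = -25·t^4 + 20·t^3 - 15·t^2 + 8·t - 1, sustituimos t = 1 para obtener v = -13.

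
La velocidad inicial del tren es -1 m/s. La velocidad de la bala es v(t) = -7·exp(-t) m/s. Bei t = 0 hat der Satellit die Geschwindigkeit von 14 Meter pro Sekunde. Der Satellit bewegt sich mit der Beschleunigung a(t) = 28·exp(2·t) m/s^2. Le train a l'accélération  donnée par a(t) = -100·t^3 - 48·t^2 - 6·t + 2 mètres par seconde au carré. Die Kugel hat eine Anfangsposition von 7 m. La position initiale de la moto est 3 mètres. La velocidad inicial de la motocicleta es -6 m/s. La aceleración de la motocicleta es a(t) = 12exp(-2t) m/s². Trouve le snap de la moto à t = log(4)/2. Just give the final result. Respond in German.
Bei t = log(4)/2, s = 12.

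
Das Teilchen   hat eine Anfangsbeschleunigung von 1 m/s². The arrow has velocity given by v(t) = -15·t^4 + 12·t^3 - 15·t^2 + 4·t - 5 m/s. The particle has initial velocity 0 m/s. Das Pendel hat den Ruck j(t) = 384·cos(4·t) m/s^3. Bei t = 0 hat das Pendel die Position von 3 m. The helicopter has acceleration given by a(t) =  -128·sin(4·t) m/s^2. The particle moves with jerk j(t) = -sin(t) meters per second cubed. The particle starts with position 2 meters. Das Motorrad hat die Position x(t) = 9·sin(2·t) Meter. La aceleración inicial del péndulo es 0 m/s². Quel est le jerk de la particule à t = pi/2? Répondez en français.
En utilisant j(t) = -sin(t) et en substituant t = pi/2, nous trouvons j = -1.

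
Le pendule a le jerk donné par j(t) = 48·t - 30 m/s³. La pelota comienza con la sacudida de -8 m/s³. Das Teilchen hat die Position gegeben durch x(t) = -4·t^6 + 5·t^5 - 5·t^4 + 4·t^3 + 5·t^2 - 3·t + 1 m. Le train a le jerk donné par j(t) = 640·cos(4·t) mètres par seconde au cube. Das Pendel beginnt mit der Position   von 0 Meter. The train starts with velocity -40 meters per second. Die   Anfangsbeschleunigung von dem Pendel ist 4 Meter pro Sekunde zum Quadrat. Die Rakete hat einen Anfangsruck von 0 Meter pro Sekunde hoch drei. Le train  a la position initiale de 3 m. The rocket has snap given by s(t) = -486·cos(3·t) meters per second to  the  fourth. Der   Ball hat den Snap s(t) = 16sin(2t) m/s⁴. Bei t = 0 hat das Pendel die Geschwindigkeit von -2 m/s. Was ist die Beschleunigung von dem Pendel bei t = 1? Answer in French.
Nous devons intégrer notre équation du jerk j(t) = 48·t - 30 1 fois. En intégrant le jerk et en utilisant la condition initiale a(0) = 4, nous obtenons a(t) = 24·t^2 - 30·t + 4. De l'équation de l'accélération a(t) = 24·t^2 - 30·t + 4, nous substituons t = 1 pour obtenir a = -2.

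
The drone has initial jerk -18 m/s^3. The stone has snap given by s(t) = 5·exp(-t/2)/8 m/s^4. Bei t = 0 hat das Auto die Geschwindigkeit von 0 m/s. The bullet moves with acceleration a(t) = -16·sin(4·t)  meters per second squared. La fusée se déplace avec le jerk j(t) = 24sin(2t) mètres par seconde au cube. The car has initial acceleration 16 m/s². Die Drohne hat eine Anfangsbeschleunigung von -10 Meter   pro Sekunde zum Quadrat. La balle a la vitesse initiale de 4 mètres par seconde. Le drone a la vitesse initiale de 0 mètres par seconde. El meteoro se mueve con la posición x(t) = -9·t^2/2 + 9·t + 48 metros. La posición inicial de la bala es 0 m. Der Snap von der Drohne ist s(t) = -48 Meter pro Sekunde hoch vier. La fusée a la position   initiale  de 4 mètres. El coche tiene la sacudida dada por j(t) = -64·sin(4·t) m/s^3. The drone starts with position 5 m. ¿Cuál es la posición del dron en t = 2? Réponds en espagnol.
Necesitamos integrar nuestra ecuación del snap s(t) = -48 4 veces. Integrando el snap y usando la condición inicial j(0) = -18, obtenemos j(t) = -48·t - 18. La integral de la sacudida, con a(0) = -10, da la aceleración: a(t) = -24·t^2 - 18·t - 10. La integral de la aceleración, con v(0) = 0, da la velocidad: v(t) = t·(-8·t^2 - 9·t - 10). La antiderivada de la velocidad es la posición. Usando x(0) = 5, obtenemos x(t) = -2·t^4 - 3·t^3 - 5·t^2 + 5. De la ecuación de la posición x(t) = -2·t^4 - 3·t^3 - 5·t^2 + 5, sustituimos t = 2 para obtener x = -71.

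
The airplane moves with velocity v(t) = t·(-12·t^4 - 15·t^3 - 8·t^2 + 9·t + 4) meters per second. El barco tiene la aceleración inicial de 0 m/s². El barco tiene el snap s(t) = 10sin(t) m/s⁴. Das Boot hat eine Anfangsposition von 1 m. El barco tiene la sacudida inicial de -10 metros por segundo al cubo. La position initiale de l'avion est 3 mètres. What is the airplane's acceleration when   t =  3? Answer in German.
Ausgehend von der Geschwindigkeit v(t) = t·(-12·t^4 - 15·t^3 - 8·t^2 + 9·t + 4), nehmen wir 1 Ableitung. Die Ableitung von der Geschwindigkeit ergibt die Beschleunigung: a(t) = -12·t^4 - 15·t^3 - 8·t^2 + t·(-48·t^3 - 45·t^2 - 16·t + 9) + 9·t + 4. Mit a(t) = -12·t^4 - 15·t^3 - 8·t^2 + t·(-48·t^3 - 45·t^2 - 16·t + 9) + 9·t + 4 und Einsetzen von t = 3, finden wir a = -6638.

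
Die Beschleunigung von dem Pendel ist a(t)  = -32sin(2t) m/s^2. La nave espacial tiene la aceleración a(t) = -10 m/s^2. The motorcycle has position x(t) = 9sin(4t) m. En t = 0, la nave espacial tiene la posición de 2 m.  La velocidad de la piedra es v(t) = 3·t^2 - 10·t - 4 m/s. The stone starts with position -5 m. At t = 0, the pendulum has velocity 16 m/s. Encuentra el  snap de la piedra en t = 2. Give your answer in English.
Starting from velocity v(t) = 3·t^2 - 10·t - 4, we take 3 derivatives. Taking d/dt of v(t), we find a(t) = 6·t - 10. The derivative of acceleration gives jerk: j(t) = 6. Taking d/dt of j(t), we find s(t) = 0. From the given snap equation s(t) = 0, we substitute t = 2 to get s = 0.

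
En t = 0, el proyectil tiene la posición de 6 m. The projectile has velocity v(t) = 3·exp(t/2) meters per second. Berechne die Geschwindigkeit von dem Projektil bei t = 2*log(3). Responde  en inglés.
From the given velocity equation v(t) = 3·exp(t/2), we substitute t = 2*log(3) to get v = 9.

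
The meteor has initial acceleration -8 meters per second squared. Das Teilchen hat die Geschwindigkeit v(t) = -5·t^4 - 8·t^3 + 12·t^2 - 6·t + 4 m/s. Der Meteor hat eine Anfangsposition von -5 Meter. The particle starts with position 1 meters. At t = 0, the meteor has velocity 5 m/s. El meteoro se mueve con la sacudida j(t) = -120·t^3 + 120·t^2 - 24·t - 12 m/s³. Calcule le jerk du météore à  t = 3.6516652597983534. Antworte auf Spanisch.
Tenemos la sacudida j(t) = -120·t^3 + 120·t^2 - 24·t - 12. Sustituyendo t = 3.6516652597983534: j(3.6516652597983534) = -4342.72626279453.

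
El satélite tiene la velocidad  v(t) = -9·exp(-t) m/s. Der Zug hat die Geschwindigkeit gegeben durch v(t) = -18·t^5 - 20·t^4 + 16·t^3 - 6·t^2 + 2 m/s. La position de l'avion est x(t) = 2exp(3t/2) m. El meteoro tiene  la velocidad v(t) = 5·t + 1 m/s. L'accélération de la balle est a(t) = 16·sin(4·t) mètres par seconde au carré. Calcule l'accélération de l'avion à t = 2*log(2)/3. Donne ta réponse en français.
Pour résoudre ceci, nous devons prendre 2 dérivées de notre équation de la position x(t) = 2·exp(3·t/2). En prenant d/dt de x(t), nous trouvons v(t) = 3·exp(3·t/2). La dérivée de la vitesse donne l'accélération: a(t) = 9·exp(3·t/2)/2. En utilisant a(t) = 9·exp(3·t/2)/2 et en substituant t = 2*log(2)/3, nous trouvons a = 9.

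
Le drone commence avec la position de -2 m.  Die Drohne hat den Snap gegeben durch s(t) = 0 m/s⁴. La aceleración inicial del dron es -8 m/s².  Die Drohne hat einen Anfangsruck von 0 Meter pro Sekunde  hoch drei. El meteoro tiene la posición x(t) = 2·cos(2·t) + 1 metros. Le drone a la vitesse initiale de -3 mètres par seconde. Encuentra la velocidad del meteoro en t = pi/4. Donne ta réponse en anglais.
To solve this, we need to take 1 derivative of our position equation x(t) = 2·cos(2·t) + 1. The derivative of position gives velocity: v(t) = -4·sin(2·t). From the given velocity equation v(t) = -4·sin(2·t), we substitute t = pi/4 to get v = -4.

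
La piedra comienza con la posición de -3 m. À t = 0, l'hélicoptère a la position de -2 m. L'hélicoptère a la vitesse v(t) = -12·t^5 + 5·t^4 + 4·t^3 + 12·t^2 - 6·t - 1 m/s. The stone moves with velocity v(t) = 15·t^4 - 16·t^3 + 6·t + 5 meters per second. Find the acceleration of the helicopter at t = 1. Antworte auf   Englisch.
To solve this, we need to take 1 derivative of our velocity equation v(t) = -12·t^5 + 5·t^4 + 4·t^3 + 12·t^2 - 6·t - 1. Taking d/dt of v(t), we find a(t) = -60·t^4 + 20·t^3 + 12·t^2 + 24·t - 6. Using a(t) = -60·t^4 + 20·t^3 + 12·t^2 + 24·t - 6 and substituting t = 1, we find a = -10.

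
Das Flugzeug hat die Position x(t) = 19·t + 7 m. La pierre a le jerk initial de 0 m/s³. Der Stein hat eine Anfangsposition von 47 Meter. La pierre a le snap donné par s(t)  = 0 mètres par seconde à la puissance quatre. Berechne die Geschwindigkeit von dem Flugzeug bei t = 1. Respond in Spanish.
Debemos derivar nuestra ecuación de la posición x(t) = 19·t + 7 1 vez. Tomando d/dt de x(t), encontramos v(t) = 19. Tenemos la velocidad v(t) = 19. Sustituyendo t = 1: v(1) = 19.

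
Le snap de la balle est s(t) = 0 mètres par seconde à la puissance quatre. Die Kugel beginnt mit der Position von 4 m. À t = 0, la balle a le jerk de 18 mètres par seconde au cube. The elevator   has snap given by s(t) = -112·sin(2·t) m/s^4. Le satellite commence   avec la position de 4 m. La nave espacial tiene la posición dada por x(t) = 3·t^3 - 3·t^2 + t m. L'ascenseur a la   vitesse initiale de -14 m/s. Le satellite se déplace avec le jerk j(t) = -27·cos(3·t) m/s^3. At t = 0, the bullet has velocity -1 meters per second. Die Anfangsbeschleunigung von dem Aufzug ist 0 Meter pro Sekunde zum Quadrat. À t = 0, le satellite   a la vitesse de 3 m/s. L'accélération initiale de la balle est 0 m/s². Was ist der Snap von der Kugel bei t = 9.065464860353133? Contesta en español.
De la ecuación del snap s(t) = 0, sustituimos t = 9.065464860353133 para obtener s = 0.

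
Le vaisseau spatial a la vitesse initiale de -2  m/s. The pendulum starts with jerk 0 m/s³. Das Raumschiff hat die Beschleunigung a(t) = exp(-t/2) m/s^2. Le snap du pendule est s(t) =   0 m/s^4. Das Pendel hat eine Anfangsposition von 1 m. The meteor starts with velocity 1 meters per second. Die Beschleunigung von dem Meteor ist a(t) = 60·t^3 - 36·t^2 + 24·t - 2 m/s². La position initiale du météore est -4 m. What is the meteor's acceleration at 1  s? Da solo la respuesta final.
At t = 1, a = 46.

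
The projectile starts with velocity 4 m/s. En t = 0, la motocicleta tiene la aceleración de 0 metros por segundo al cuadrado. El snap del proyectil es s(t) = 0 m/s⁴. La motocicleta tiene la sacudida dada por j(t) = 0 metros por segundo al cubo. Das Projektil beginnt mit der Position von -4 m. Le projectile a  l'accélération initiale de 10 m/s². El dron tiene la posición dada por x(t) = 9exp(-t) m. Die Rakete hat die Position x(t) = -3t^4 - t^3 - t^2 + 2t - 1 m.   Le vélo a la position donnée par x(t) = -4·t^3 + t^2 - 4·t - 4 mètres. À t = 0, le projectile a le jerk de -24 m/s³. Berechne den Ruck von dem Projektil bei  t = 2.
Um dies zu lösen, müssen wir 1 Integral unserer Gleichung für den Snap s(t) = 0 finden. Die Stammfunktion von dem Snap, mit j(0) = -24, ergibt den Ruck: j(t) = -24. Wir haben den Ruck j(t) = -24. Durch Einsetzen von t = 2: j(2) = -24.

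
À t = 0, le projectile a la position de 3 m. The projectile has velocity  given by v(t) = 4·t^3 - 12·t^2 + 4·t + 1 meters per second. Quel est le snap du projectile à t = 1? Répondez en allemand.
Ausgehend von der Geschwindigkeit v(t) = 4·t^3 - 12·t^2 + 4·t + 1, nehmen wir 3 Ableitungen. Mit d/dt von v(t) finden wir a(t) = 12·t^2 - 24·t + 4. Durch Ableiten von der Beschleunigung erhalten wir den Ruck: j(t) = 24·t - 24. Durch Ableiten von dem Ruck erhalten wir den Snap: s(t) = 24. Wir haben den Snap s(t) = 24. Durch Einsetzen von t = 1: s(1) = 24.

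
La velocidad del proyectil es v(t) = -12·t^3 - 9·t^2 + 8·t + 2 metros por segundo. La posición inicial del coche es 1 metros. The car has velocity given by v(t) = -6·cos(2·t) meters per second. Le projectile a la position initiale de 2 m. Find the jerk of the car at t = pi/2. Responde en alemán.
Ausgehend von der Geschwindigkeit v(t) = -6·cos(2·t), nehmen wir 2 Ableitungen. Mit d/dt von v(t) finden wir a(t) = 12·sin(2·t). Durch Ableiten von der Beschleunigung erhalten wir den Ruck: j(t) = 24·cos(2·t). Mit j(t) = 24·cos(2·t) und Einsetzen von t = pi/2, finden wir j = -24.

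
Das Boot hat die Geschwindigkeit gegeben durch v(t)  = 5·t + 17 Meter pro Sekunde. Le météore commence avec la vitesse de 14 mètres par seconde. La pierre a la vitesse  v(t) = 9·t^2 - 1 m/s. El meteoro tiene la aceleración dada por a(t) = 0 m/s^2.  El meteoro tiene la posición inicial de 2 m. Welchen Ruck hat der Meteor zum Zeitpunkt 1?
Ausgehend von der Beschleunigung a(t) = 0, nehmen wir 1 Ableitung. Die Ableitung von der Beschleunigung ergibt den Ruck: j(t) = 0. Wir haben den Ruck j(t) = 0. Durch Einsetzen von t = 1: j(1) = 0.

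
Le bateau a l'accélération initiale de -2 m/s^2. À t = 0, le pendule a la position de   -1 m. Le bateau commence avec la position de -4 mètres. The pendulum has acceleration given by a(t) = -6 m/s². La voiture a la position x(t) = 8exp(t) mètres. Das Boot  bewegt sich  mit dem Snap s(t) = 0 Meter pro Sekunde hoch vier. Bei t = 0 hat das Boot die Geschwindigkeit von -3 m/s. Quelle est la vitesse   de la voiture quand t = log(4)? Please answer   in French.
Nous devons dériver notre équation de la position x(t) = 8·exp(t) 1 fois. En prenant d/dt de x(t), nous trouvons v(t) = 8·exp(t). Nous avons la vitesse v(t) = 8·exp(t). En substituant t = log(4): v(log(4)) = 32.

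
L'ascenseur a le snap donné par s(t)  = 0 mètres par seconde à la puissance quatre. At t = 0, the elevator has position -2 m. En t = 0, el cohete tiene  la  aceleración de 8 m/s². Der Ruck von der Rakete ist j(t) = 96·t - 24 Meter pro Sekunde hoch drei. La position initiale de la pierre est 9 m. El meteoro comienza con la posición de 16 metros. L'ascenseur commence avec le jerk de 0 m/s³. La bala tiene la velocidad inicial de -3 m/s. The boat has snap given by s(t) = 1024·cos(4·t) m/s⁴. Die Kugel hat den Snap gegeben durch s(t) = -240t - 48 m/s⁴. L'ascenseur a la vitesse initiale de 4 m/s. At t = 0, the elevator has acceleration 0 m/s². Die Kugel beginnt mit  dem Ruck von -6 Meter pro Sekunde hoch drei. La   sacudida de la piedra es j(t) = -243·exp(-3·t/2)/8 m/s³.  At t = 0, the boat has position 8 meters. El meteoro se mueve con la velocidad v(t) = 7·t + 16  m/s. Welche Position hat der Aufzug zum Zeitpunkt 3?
Wir müssen unsere Gleichung für den Snap s(t) = 0 4-mal integrieren. Mit ∫s(t)dt und Anwendung von j(0) = 0, finden wir j(t) = 0. Durch Integration von dem Ruck und Verwendung der Anfangsbedingung a(0) = 0, erhalten wir a(t) = 0. Das Integral von der Beschleunigung, mit v(0) = 4, ergibt die Geschwindigkeit: v(t) = 4. Das Integral von der Geschwindigkeit, mit x(0) = -2, ergibt die Position: x(t) = 4·t - 2. Wir haben die Position x(t) = 4·t - 2. Durch Einsetzen von t = 3: x(3) = 10.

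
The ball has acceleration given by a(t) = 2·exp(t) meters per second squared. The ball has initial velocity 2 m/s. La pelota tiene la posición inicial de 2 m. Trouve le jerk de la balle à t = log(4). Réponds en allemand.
Wir müssen unsere Gleichung für die Beschleunigung a(t) = 2·exp(t) 1-mal ableiten. Durch Ableiten von der Beschleunigung erhalten wir den Ruck: j(t) = 2·exp(t). Wir haben den Ruck j(t) = 2·exp(t). Durch Einsetzen von t = log(4): j(log(4)) = 8.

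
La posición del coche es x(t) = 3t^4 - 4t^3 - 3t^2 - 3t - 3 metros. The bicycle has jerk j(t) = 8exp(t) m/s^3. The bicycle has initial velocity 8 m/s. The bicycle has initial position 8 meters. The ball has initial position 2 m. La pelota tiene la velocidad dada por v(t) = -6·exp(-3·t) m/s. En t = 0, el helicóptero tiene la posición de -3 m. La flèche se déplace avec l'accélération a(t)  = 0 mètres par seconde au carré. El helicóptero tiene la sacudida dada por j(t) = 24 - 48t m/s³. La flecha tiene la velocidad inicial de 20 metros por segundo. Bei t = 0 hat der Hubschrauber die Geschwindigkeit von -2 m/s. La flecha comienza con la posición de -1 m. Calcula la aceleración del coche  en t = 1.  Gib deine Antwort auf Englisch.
We must differentiate our position equation x(t) = 3·t^4 - 4·t^3 - 3·t^2 - 3·t - 3 2 times. Taking d/dt of x(t), we find v(t) = 12·t^3 - 12·t^2 - 6·t - 3. Differentiating velocity, we get acceleration: a(t) = 36·t^2 - 24·t - 6. Using a(t) = 36·t^2 - 24·t - 6 and substituting t = 1, we find a = 6.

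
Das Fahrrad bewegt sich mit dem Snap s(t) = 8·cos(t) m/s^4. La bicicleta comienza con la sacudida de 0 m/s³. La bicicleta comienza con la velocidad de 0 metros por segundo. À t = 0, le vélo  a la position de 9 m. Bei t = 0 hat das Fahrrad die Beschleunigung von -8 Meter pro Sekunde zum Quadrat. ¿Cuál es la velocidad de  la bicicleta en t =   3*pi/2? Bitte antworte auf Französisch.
En partant du snap s(t) = 8·cos(t), nous prenons 3 primitives. En intégrant le snap et en utilisant la condition initiale j(0) = 0, nous obtenons j(t) = 8·sin(t). L'intégrale du jerk, avec a(0) = -8, donne l'accélération: a(t) = -8·cos(t). La primitive de l'accélération est la vitesse. En utilisant v(0) = 0, nous obtenons v(t) = -8·sin(t). Nous avons la vitesse v(t) = -8·sin(t). En substituant t = 3*pi/2: v(3*pi/2) = 8.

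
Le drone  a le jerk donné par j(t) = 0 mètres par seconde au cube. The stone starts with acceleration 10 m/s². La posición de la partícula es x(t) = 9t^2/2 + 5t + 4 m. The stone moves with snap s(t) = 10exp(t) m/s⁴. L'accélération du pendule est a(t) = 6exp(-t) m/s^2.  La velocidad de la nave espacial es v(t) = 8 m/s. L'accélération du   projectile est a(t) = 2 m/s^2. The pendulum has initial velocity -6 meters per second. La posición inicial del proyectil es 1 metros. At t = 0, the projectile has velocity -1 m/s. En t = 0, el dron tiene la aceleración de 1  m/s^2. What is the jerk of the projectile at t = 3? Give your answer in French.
Nous devons dériver notre équation de l'accélération a(t) = 2 1 fois. En dérivant l'accélération, nous obtenons le jerk: j(t) = 0. De l'équation du jerk j(t) = 0, nous substituons t = 3 pour obtenir j = 0.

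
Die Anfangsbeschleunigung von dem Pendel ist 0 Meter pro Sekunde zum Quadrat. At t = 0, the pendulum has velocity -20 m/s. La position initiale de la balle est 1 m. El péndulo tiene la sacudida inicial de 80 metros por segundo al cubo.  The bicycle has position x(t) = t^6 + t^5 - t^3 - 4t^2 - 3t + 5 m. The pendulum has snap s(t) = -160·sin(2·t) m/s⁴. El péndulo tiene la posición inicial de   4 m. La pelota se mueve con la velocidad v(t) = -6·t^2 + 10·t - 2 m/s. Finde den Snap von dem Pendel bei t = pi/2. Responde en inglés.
Using s(t) = -160·sin(2·t) and substituting t = pi/2, we find s = 0.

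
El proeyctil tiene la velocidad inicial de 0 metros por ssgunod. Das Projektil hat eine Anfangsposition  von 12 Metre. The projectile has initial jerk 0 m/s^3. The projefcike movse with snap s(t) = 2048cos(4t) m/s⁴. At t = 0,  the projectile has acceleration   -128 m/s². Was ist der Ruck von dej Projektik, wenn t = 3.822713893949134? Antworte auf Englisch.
We must find the integral of our snap equation s(t) = 2048·cos(4·t) 1 time. Taking ∫s(t)dt and applying j(0) = 0, we find j(t) = 512·sin(4·t). We have jerk j(t) = 512·sin(4·t). Substituting t = 3.822713893949134: j(3.822713893949134) = 207.420322245890.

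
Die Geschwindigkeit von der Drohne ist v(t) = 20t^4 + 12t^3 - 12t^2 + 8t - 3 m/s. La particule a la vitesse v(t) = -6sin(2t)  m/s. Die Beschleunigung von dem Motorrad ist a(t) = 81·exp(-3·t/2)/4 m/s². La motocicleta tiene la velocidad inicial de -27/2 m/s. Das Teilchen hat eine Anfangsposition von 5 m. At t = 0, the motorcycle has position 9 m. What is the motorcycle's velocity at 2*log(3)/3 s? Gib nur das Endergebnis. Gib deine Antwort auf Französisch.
À t = 2*log(3)/3, v = -9/2.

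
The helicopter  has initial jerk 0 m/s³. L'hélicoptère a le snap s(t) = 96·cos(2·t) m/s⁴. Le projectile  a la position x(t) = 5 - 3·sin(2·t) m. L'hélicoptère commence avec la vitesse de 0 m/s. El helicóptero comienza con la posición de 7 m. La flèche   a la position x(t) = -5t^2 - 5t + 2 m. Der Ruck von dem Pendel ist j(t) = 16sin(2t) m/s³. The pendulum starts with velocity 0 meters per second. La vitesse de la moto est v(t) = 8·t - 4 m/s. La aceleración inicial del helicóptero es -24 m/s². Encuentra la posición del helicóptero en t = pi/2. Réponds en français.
Pour résoudre ceci, nous devons prendre 4 intégrales de notre équation du snap s(t) = 96·cos(2·t). La primitive du snap, avec j(0) = 0, donne le jerk: j(t) = 48·sin(2·t). La primitive du jerk, avec a(0) = -24, donne l'accélération: a(t) = -24·cos(2·t). L'intégrale de l'accélération est la vitesse. En utilisant v(0) = 0, nous obtenons v(t) = -12·sin(2·t). En intégrant la vitesse et en utilisant la condition initiale x(0) = 7, nous obtenons x(t) = 6·cos(2·t) + 1. En utilisant x(t) = 6·cos(2·t) + 1 et en substituant t = pi/2, nous trouvons x = -5.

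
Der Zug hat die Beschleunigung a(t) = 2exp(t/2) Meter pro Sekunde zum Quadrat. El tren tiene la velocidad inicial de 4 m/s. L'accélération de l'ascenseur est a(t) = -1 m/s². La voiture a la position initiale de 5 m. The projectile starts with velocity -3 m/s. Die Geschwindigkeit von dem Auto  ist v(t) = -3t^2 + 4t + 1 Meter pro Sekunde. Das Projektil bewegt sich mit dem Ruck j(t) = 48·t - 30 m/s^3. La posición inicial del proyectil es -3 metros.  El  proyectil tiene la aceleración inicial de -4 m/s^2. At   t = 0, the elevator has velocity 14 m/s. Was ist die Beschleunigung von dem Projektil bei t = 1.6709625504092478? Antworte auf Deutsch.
Wir müssen unsere Gleichung für den Ruck j(t) = 48·t - 30 1-mal integrieren. Mit ∫j(t)dt und Anwendung von a(0) = -4, finden wir a(t) = 24·t^2 - 30·t - 4. Mit a(t) = 24·t^2 - 30·t - 4 und Einsetzen von t = 1.6709625504092478, finden wir a = 12.8819037646068.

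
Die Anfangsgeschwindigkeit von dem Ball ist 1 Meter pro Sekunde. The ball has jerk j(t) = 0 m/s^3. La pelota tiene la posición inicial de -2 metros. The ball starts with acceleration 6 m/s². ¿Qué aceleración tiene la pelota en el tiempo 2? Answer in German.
Wir müssen die Stammfunktion unserer Gleichung für den Ruck j(t) = 0 1-mal finden. Das Integral von dem Ruck ist die Beschleunigung. Mit a(0) = 6 erhalten wir a(t) = 6. Aus der Gleichung für die Beschleunigung a(t) = 6, setzen wir t = 2 ein und erhalten a = 6.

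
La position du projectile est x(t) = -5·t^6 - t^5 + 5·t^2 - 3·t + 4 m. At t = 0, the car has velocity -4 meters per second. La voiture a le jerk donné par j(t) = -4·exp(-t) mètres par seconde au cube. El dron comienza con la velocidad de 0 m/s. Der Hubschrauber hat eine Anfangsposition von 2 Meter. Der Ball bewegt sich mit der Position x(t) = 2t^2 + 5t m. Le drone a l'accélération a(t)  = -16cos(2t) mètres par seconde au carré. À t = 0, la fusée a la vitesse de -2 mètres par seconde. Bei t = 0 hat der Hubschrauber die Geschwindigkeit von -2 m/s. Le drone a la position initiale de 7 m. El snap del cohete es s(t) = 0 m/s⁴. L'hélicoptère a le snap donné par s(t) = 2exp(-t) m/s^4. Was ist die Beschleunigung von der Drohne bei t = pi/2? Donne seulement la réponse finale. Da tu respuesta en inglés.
The answer is 16.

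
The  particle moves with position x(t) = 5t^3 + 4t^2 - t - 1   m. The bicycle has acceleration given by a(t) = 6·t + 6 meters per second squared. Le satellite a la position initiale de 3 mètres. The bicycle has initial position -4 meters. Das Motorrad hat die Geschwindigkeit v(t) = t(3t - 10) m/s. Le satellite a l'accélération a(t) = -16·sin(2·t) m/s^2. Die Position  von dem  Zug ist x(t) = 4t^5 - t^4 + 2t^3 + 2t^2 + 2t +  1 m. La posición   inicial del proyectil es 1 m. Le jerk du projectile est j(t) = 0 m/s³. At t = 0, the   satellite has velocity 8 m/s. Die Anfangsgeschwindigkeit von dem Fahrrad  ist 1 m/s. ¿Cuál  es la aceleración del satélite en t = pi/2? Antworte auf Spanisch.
Tenemos la aceleración a(t) = -16·sin(2·t). Sustituyendo t = pi/2: a(pi/2) = 0.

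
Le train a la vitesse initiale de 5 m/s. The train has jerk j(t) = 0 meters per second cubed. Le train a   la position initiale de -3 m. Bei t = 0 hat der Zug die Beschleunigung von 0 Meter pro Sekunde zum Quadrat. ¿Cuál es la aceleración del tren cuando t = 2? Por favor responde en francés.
Pour résoudre ceci, nous devons prendre 1 primitive de notre équation du jerk j(t) = 0. L'intégrale du jerk, avec a(0) = 0, donne l'accélération: a(t) = 0. De l'équation de l'accélération a(t) = 0, nous substituons t = 2 pour obtenir a = 0.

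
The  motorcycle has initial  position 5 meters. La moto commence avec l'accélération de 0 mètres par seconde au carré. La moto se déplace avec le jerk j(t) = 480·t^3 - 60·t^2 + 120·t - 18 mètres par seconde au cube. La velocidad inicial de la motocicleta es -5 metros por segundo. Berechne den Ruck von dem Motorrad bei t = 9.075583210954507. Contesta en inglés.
From the given jerk equation j(t) = 480·t^3 - 60·t^2 + 120·t - 18, we substitute t = 9.075583210954507 to get j = 354939.368504995.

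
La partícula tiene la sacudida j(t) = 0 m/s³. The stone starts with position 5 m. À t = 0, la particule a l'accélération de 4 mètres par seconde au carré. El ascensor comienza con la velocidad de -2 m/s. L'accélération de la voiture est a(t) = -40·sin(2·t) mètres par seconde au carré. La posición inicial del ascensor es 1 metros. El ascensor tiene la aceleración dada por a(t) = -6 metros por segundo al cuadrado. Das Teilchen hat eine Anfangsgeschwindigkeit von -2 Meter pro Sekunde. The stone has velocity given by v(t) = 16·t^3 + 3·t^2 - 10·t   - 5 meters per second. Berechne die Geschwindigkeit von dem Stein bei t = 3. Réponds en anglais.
Using v(t) = 16·t^3 + 3·t^2 - 10·t - 5 and substituting t = 3, we find v = 424.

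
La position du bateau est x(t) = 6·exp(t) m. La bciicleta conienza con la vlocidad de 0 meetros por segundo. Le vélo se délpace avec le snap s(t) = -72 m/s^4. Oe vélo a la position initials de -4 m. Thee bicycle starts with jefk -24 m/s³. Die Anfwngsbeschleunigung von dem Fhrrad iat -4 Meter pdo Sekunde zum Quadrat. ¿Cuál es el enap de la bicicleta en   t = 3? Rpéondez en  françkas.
En utilisant s(t) = -72 et en substituant t = 3, nous trouvons s = -72.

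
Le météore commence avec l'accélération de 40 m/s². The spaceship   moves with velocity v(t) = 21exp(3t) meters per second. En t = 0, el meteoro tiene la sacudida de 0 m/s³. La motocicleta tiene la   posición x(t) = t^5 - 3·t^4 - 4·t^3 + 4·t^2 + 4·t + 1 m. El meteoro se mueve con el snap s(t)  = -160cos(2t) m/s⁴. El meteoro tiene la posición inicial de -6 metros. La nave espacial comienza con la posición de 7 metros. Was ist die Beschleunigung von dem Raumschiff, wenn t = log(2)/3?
Wir müssen unsere Gleichung für die Geschwindigkeit v(t) = 21·exp(3·t) 1-mal ableiten. Mit d/dt von v(t) finden wir a(t) = 63·exp(3·t). Wir haben die Beschleunigung a(t) = 63·exp(3·t). Durch Einsetzen von t = log(2)/3: a(log(2)/3) = 126.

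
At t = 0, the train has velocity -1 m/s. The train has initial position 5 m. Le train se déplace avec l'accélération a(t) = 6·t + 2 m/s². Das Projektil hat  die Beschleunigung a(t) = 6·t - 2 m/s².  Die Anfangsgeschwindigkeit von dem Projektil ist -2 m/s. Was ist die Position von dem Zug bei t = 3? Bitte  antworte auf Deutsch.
Um dies zu lösen, müssen wir 2 Stammfunktionen unserer Gleichung für die Beschleunigung a(t) = 6·t + 2 finden. Mit ∫a(t)dt und Anwendung von v(0) = -1, finden wir v(t) = 3·t^2 + 2·t - 1. Die Stammfunktion von der Geschwindigkeit ist die Position. Mit x(0) = 5 erhalten wir x(t) = t^3 + t^2 - t + 5. Mit x(t) = t^3 + t^2 - t + 5 und Einsetzen von t = 3, finden wir x = 38.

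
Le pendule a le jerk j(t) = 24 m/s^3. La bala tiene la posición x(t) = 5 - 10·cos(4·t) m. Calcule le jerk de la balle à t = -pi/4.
Nous devons dériver notre équation de la position x(t) = 5 - 10·cos(4·t) 3 fois. En prenant d/dt de x(t), nous trouvons v(t) = 40·sin(4·t). En dérivant la vitesse, nous obtenons l'accélération: a(t) = 160·cos(4·t). La dérivée de l'accélération donne le jerk: j(t) = -640·sin(4·t). En utilisant j(t) = -640·sin(4·t) et en substituant t = -pi/4, nous trouvons j = 0.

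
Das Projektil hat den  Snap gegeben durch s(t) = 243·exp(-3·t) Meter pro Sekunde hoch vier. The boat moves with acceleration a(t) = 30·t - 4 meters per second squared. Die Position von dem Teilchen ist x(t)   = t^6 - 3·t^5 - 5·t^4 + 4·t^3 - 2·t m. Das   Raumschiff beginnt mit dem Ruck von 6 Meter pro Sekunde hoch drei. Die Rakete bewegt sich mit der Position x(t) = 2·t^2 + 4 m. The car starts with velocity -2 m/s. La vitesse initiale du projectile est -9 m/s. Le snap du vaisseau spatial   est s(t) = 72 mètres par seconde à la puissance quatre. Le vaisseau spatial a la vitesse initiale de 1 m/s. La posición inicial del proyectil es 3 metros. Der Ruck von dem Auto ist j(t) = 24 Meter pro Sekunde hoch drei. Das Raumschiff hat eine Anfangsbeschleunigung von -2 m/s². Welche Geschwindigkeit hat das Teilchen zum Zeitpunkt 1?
Um dies zu lösen, müssen wir 1 Ableitung unserer Gleichung für die Position x(t) = t^6 - 3·t^5 - 5·t^4 + 4·t^3 - 2·t nehmen. Die Ableitung von der Position ergibt die Geschwindigkeit: v(t) = 6·t^5 - 15·t^4 - 20·t^3 + 12·t^2 - 2. Aus der Gleichung für die Geschwindigkeit v(t) = 6·t^5 - 15·t^4 - 20·t^3 + 12·t^2 - 2, setzen wir t = 1 ein und erhalten v = -19.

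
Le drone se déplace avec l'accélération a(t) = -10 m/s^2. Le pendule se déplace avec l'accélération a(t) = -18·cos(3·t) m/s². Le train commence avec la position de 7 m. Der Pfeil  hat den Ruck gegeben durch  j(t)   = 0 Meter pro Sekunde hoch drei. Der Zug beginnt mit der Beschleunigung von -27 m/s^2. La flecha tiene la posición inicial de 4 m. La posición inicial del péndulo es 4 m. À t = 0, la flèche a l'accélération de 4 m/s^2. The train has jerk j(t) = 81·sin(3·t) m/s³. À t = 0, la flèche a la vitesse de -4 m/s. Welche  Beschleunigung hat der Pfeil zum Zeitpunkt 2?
Ausgehend von dem Ruck j(t) = 0, nehmen wir 1 Integral. Mit ∫j(t)dt und Anwendung von a(0) = 4, finden wir a(t) = 4. Aus der Gleichung für die Beschleunigung a(t) = 4, setzen wir t = 2 ein und erhalten a = 4.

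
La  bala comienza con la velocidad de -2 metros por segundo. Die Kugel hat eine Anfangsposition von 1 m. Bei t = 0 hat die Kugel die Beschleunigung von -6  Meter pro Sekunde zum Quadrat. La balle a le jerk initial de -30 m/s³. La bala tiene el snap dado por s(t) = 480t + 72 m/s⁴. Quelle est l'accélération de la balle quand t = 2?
En partant du snap s(t) = 480·t + 72, nous prenons 2 intégrales. La primitive du snap, avec j(0) = -30, donne le jerk: j(t) = 240·t^2 + 72·t - 30. La primitive du jerk, avec a(0) = -6, donne l'accélération: a(t) = 80·t^3 + 36·t^2 - 30·t - 6. En utilisant a(t) = 80·t^3 + 36·t^2 - 30·t - 6 et en substituant t = 2, nous trouvons a = 718.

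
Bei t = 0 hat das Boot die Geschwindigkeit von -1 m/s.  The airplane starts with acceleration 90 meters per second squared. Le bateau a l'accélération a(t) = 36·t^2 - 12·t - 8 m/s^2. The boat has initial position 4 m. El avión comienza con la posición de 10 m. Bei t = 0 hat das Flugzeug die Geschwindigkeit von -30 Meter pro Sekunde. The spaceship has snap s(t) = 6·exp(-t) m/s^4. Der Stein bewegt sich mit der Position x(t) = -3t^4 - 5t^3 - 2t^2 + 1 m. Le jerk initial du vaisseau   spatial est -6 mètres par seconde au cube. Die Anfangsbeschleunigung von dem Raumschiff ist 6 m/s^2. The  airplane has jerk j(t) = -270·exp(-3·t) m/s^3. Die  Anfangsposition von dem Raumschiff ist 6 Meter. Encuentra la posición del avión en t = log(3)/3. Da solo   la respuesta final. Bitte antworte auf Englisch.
The answer is 10/3.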